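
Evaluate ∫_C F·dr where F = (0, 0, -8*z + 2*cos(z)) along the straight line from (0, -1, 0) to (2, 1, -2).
-16 - 2*sin(2)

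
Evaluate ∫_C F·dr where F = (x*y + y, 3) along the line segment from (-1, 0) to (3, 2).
50/3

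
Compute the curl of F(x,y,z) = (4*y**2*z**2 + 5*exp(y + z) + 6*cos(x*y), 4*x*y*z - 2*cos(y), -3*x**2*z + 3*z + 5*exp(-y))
(-4*x*y - 5*exp(-y), 6*x*z + 8*y**2*z + 5*exp(y + z), 6*x*sin(x*y) - 8*y*z**2 + 4*y*z - 5*exp(y + z))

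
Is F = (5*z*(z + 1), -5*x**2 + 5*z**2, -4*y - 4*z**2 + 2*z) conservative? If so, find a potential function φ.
No, ∇×F = (-10*z - 4, 10*z + 5, -10*x) ≠ 0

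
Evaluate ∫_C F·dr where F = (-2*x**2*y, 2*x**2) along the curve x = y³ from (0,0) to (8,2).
-20224/35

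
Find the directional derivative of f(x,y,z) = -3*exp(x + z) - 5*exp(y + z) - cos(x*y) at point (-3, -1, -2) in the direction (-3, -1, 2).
sqrt(14)*(-5*exp(2) + 3 + 6*exp(5)*sin(3))*exp(-5)/14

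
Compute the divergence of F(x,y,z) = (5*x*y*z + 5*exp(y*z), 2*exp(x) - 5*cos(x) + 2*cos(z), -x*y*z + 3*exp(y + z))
-x*y + 5*y*z + 3*exp(y + z)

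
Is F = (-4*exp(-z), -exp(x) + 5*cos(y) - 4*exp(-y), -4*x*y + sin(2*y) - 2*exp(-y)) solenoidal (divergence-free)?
No, ∇·F = -5*sin(y) + 4*exp(-y)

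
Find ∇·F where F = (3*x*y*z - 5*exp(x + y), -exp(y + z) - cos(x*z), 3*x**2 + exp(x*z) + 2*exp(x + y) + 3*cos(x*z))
x*exp(x*z) - 3*x*sin(x*z) + 3*y*z - 5*exp(x + y) - exp(y + z)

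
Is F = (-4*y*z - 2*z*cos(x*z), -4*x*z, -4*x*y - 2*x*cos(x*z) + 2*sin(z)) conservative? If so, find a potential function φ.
Yes, F is conservative. φ = -4*x*y*z - 2*sin(x*z) - 2*cos(z)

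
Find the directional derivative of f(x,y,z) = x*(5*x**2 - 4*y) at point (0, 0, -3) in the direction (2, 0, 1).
0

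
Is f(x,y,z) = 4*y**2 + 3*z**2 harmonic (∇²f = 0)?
No, ∇²f = 14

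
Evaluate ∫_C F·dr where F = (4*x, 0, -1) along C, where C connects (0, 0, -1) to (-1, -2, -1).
2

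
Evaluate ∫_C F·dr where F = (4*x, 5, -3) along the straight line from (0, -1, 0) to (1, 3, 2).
16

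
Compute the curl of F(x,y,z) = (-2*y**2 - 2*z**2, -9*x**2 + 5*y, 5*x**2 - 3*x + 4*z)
(0, -10*x - 4*z + 3, -18*x + 4*y)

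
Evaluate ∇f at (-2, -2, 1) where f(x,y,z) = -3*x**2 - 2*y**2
(12, 8, 0)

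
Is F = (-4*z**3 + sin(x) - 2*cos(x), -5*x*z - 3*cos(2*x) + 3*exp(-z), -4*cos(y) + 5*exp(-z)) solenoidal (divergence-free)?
No, ∇·F = 2*sin(x) + cos(x) - 5*exp(-z)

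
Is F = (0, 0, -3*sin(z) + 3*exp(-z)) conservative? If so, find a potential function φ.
Yes, F is conservative. φ = 3*cos(z) - 3*exp(-z)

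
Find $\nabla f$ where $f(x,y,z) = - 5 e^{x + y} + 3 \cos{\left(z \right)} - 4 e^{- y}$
(-5*exp(x + y), (4 - 5*exp(x + 2*y))*exp(-y), -3*sin(z))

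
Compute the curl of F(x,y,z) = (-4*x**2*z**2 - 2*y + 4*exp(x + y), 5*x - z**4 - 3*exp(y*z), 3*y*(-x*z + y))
(-3*x*z + 3*y*exp(y*z) + 6*y + 4*z**3, z*(-8*x**2 + 3*y), 7 - 4*exp(x + y))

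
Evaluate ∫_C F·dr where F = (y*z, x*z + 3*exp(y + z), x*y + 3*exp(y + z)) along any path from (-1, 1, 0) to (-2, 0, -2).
3*(1 - exp(3))*exp(-2)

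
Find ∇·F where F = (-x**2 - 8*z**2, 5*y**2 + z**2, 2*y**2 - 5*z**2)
-2*x + 10*y - 10*z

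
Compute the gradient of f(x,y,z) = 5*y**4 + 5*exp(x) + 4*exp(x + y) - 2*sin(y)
((4*exp(y) + 5)*exp(x), 20*y**3 + 4*exp(x + y) - 2*cos(y), 0)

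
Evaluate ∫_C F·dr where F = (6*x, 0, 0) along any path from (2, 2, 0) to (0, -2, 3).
-12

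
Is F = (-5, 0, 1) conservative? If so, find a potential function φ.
Yes, F is conservative. φ = -5*x + z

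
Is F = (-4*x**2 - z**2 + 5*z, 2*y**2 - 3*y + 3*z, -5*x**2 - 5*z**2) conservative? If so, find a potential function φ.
No, ∇×F = (-3, 10*x - 2*z + 5, 0) ≠ 0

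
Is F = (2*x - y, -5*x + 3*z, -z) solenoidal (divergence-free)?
No, ∇·F = 1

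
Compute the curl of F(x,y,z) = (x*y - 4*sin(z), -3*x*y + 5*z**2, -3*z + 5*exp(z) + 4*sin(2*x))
(-10*z, -8*cos(2*x) - 4*cos(z), -x - 3*y)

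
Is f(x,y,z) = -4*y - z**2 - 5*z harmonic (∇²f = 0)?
No, ∇²f = -2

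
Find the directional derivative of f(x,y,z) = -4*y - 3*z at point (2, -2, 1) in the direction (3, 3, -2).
-3*sqrt(22)/11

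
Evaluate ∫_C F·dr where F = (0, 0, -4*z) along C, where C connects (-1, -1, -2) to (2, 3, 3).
-10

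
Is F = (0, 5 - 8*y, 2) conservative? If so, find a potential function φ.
Yes, F is conservative. φ = -4*y**2 + 5*y + 2*z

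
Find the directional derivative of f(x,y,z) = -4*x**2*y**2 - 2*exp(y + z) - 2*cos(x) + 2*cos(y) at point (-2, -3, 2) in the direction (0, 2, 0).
-2*exp(-1) + 2*sin(3) + 96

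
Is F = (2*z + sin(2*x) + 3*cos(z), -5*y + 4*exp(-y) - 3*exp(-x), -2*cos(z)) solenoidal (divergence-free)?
No, ∇·F = 2*sin(z) + 2*cos(2*x) - 5 - 4*exp(-y)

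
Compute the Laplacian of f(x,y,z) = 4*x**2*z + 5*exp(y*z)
5*y**2*exp(y*z) + 5*z**2*exp(y*z) + 8*z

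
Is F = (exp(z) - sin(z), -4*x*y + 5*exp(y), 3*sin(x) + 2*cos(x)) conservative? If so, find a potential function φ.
No, ∇×F = (0, exp(z) + 2*sin(x) - 3*cos(x) - cos(z), -4*y) ≠ 0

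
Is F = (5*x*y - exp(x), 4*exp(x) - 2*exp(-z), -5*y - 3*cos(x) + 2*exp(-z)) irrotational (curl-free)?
No, ∇×F = (-5 - 2*exp(-z), -3*sin(x), -5*x + 4*exp(x))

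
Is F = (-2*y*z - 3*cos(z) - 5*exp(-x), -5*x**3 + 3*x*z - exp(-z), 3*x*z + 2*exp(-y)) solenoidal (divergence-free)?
No, ∇·F = 3*x + 5*exp(-x)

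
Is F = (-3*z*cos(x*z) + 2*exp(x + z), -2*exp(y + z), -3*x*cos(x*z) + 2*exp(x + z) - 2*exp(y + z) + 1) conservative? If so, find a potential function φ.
Yes, F is conservative. φ = z + 2*exp(x + z) - 2*exp(y + z) - 3*sin(x*z)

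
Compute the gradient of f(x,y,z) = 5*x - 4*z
(5, 0, -4)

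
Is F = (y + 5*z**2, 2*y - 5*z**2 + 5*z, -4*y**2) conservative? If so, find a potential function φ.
No, ∇×F = (-8*y + 10*z - 5, 10*z, -1) ≠ 0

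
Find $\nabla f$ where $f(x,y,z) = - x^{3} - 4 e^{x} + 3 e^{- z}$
(-3*x**2 - 4*exp(x), 0, -3*exp(-z))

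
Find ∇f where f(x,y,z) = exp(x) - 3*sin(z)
(exp(x), 0, -3*cos(z))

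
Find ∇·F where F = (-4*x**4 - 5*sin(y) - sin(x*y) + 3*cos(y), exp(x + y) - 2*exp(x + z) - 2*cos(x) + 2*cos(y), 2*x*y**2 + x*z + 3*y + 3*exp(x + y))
-16*x**3 + x - y*cos(x*y) + exp(x + y) - 2*sin(y)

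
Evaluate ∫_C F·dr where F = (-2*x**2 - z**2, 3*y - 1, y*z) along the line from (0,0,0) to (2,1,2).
-37/6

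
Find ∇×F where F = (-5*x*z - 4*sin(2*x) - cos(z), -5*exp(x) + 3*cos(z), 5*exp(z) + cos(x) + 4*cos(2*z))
(3*sin(z), -5*x + sin(x) + sin(z), -5*exp(x))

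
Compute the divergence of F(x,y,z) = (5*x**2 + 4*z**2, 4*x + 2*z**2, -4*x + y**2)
10*x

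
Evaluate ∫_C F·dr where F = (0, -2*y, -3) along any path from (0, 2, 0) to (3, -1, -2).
9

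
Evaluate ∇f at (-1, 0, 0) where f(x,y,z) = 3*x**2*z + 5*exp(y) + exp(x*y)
(0, 4, 3)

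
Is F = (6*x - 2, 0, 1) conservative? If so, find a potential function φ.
Yes, F is conservative. φ = 3*x**2 - 2*x + z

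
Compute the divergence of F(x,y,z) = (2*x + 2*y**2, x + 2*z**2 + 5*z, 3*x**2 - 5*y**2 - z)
1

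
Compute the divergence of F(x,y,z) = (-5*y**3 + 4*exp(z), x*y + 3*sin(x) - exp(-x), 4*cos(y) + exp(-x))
x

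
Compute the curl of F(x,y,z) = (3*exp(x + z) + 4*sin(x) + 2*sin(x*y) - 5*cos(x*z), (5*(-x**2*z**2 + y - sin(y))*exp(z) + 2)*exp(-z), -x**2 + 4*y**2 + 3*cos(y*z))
(10*x**2*z + 8*y - 3*z*sin(y*z) + 2*exp(-z), 5*x*sin(x*z) + 2*x + 3*exp(x + z), -2*x*(5*z**2 + cos(x*y)))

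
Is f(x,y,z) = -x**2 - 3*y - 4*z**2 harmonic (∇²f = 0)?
No, ∇²f = -10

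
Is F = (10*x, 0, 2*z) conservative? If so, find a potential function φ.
Yes, F is conservative. φ = 5*x**2 + z**2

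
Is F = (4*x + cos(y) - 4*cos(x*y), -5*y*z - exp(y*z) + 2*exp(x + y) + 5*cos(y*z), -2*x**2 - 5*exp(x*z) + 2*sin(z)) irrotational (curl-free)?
No, ∇×F = (y*(exp(y*z) + 5*sin(y*z) + 5), 4*x + 5*z*exp(x*z), -4*x*sin(x*y) + 2*exp(x + y) + sin(y))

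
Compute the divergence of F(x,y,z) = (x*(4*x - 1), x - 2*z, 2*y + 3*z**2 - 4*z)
8*x + 6*z - 5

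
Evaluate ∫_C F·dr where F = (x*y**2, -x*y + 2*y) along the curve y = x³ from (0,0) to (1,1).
39/56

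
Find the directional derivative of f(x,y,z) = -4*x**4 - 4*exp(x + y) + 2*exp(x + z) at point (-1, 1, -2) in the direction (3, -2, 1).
2*sqrt(14)*(2 + 11*exp(3))*exp(-3)/7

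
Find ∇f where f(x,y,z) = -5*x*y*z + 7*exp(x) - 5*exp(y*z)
(-5*y*z + 7*exp(x), 5*z*(-x - exp(y*z)), 5*y*(-x - exp(y*z)))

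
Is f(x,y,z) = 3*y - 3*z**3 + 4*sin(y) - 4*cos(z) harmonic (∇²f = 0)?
No, ∇²f = -18*z - 4*sin(y) + 4*cos(z)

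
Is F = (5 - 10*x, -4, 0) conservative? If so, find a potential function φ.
Yes, F is conservative. φ = -5*x**2 + 5*x - 4*y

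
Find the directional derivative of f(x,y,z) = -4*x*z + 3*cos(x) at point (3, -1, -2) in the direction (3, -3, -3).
sqrt(3)*(20/3 - sin(3))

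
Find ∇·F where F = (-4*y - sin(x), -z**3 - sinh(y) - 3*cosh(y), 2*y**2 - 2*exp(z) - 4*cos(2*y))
-2*exp(z) - cos(x) - 3*sinh(y) - cosh(y)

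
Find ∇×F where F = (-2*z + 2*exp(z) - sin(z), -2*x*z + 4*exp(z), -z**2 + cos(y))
(2*x - 4*exp(z) - sin(y), 2*exp(z) - cos(z) - 2, -2*z)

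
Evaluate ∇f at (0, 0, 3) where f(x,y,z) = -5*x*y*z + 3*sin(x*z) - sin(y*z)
(9, -3, 0)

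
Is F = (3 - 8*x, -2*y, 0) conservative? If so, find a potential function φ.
Yes, F is conservative. φ = -4*x**2 + 3*x - y**2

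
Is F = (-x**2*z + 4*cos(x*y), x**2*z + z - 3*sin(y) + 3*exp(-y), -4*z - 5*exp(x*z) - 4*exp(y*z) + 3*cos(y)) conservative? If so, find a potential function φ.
No, ∇×F = (-x**2 - 4*z*exp(y*z) - 3*sin(y) - 1, -x**2 + 5*z*exp(x*z), 2*x*(z + 2*sin(x*y))) ≠ 0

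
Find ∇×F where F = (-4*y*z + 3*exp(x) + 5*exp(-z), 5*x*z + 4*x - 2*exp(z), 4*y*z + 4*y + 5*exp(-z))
(-5*x + 4*z + 2*exp(z) + 4, -4*y - 5*exp(-z), 9*z + 4)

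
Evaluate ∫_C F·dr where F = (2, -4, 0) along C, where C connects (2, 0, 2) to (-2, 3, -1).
-20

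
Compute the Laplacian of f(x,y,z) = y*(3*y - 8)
6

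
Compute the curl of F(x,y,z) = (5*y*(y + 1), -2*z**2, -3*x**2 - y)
(4*z - 1, 6*x, -10*y - 5)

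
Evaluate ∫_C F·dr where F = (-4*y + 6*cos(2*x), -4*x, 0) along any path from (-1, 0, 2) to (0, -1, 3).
3*sin(2)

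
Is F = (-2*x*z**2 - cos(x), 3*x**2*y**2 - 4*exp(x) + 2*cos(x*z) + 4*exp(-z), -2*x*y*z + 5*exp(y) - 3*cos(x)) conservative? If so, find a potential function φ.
No, ∇×F = (-2*x*z + 2*x*sin(x*z) + 5*exp(y) + 4*exp(-z), -4*x*z + 2*y*z - 3*sin(x), 6*x*y**2 - 2*z*sin(x*z) - 4*exp(x)) ≠ 0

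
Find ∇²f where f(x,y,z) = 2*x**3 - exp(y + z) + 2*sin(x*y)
-2*x**2*sin(x*y) + 12*x - 2*y**2*sin(x*y) - 2*exp(y + z)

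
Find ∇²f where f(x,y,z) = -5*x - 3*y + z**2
2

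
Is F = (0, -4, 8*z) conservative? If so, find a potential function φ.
Yes, F is conservative. φ = -4*y + 4*z**2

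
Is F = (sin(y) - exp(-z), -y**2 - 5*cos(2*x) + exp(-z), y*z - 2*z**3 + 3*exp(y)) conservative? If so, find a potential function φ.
No, ∇×F = (z + 3*exp(y) + exp(-z), exp(-z), 10*sin(2*x) - cos(y)) ≠ 0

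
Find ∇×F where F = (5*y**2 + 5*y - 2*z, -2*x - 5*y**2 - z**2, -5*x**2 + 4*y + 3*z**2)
(2*z + 4, 10*x - 2, -10*y - 7)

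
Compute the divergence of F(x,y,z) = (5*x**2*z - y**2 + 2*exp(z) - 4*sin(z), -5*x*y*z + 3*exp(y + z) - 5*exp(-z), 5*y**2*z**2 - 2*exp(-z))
5*x*z + 10*y**2*z + 3*exp(y + z) + 2*exp(-z)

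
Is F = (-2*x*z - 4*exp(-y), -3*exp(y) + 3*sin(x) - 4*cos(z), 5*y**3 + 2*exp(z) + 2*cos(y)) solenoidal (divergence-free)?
No, ∇·F = -2*z - 3*exp(y) + 2*exp(z)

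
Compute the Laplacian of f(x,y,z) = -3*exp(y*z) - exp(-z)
(3*(-y**2 - z**2)*exp(y*z + z) - 1)*exp(-z)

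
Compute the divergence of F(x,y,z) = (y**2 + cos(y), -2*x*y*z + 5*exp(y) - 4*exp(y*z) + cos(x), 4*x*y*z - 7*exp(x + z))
4*x*y - 2*x*z - 4*z*exp(y*z) + 5*exp(y) - 7*exp(x + z)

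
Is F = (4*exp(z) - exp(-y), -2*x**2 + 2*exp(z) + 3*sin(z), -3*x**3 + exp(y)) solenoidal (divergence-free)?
Yes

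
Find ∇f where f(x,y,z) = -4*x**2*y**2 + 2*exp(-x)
(-8*x*y**2 - 2*exp(-x), -8*x**2*y, 0)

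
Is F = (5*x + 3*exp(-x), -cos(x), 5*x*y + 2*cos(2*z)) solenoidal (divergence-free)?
No, ∇·F = -4*sin(2*z) + 5 - 3*exp(-x)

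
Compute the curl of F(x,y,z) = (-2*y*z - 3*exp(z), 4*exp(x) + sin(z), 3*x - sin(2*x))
(-cos(z), -2*y - 3*exp(z) + 2*cos(2*x) - 3, 2*z + 4*exp(x))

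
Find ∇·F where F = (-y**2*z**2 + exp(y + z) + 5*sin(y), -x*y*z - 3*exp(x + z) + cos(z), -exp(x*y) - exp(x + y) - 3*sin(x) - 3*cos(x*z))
x*(-z + 3*sin(x*z))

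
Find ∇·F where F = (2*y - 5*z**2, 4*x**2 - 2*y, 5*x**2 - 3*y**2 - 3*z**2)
-6*z - 2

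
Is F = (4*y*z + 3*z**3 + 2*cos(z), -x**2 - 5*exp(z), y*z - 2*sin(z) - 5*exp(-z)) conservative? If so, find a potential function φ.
No, ∇×F = (z + 5*exp(z), 4*y + 9*z**2 - 2*sin(z), -2*x - 4*z) ≠ 0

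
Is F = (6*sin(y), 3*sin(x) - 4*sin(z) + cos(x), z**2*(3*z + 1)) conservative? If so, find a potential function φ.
No, ∇×F = (4*cos(z), 0, -sin(x) + 3*cos(x) - 6*cos(y)) ≠ 0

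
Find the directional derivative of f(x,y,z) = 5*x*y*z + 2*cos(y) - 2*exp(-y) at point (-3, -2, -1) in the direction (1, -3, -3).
-sqrt(19)*(6*sin(2) + 6*exp(2) + 125)/19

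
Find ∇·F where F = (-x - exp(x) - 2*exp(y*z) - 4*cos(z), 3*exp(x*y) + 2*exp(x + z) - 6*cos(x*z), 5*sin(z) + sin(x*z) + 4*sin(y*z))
3*x*exp(x*y) + x*cos(x*z) + 4*y*cos(y*z) - exp(x) + 5*cos(z) - 1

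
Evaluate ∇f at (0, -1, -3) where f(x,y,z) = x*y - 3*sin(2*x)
(-7, 0, 0)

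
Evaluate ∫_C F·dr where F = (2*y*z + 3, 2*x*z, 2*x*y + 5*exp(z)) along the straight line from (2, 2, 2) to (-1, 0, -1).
-5*exp(2) - 25 + 5*exp(-1)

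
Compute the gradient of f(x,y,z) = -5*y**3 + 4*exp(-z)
(0, -15*y**2, -4*exp(-z))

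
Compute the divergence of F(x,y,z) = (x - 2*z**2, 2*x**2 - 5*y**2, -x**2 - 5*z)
-10*y - 4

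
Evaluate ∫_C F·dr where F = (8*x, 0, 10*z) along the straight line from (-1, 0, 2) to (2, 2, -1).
-3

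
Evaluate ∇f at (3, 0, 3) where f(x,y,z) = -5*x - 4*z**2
(-5, 0, -24)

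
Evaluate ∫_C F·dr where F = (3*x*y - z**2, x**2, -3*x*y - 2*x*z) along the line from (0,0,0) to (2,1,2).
-20/3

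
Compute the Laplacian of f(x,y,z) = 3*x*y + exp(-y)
exp(-y)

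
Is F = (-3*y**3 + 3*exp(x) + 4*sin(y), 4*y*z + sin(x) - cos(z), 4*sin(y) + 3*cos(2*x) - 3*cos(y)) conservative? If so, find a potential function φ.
No, ∇×F = (-4*y + 3*sin(y) - sin(z) + 4*cos(y), 6*sin(2*x), 9*y**2 + cos(x) - 4*cos(y)) ≠ 0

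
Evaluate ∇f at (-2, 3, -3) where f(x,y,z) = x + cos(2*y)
(1, -2*sin(6), 0)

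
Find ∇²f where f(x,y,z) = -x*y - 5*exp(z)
-5*exp(z)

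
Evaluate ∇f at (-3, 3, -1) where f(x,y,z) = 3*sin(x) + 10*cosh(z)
(3*cos(3), 0, -10*sinh(1))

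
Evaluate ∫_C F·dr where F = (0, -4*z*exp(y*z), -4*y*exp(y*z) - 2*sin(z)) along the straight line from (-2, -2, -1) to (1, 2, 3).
-4*exp(6) + 2*cos(3) - 2*cos(1) + 4*exp(2)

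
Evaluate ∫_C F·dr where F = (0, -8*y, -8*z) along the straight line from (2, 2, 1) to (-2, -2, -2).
-12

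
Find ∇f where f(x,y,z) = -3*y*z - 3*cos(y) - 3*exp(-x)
(3*exp(-x), -3*z + 3*sin(y), -3*y)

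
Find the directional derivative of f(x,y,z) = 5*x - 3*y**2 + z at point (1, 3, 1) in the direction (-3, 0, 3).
-2*sqrt(2)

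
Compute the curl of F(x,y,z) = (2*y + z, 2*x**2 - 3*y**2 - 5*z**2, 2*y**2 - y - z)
(4*y + 10*z - 1, 1, 4*x - 2)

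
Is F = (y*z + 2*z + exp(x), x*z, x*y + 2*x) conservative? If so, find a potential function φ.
Yes, F is conservative. φ = x*y*z + 2*x*z + exp(x)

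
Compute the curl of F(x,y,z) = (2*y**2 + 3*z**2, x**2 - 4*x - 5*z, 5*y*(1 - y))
(10 - 10*y, 6*z, 2*x - 4*y - 4)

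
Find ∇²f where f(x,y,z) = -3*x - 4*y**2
-8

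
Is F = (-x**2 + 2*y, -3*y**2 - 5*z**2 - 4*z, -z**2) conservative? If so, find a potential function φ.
No, ∇×F = (10*z + 4, 0, -2) ≠ 0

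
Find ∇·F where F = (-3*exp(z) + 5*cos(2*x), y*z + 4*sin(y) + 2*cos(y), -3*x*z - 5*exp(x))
-3*x + z - 10*sin(2*x) - 2*sin(y) + 4*cos(y)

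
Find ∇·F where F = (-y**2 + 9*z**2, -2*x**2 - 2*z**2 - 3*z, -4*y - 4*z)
-4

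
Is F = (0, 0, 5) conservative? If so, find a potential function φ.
Yes, F is conservative. φ = 5*z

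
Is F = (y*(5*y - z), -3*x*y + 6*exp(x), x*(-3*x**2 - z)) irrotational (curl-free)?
No, ∇×F = (0, 9*x**2 - y + z, -13*y + z + 6*exp(x))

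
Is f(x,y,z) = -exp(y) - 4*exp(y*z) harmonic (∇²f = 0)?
No, ∇²f = -4*y**2*exp(y*z) - 4*z**2*exp(y*z) - exp(y)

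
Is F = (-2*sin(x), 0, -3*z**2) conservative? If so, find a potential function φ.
Yes, F is conservative. φ = -z**3 + 2*cos(x)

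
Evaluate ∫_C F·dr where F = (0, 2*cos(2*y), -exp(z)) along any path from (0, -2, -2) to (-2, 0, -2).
sin(4)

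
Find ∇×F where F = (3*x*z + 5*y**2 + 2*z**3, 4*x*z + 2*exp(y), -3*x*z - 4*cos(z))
(-4*x, 3*x + 6*z**2 + 3*z, -10*y + 4*z)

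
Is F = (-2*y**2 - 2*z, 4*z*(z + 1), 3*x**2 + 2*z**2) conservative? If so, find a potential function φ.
No, ∇×F = (-8*z - 4, -6*x - 2, 4*y) ≠ 0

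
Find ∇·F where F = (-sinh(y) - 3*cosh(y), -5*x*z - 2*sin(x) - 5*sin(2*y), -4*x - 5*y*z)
-5*y - 10*cos(2*y)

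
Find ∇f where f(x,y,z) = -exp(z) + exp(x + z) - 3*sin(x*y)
(-3*y*cos(x*y) + exp(x + z), -3*x*cos(x*y), -exp(z) + exp(x + z))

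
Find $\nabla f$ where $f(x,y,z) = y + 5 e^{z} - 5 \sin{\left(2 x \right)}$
(-10*cos(2*x), 1, 5*exp(z))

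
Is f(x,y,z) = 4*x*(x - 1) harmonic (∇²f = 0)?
No, ∇²f = 8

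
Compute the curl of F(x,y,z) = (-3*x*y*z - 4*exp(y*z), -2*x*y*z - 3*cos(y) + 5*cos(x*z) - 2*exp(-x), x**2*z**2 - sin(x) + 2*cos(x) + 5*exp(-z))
(x*(2*y + 5*sin(x*z)), -3*x*y - 2*x*z**2 - 4*y*exp(y*z) + 2*sin(x) + cos(x), (z*(3*x - 2*y + 4*exp(y*z) - 5*sin(x*z))*exp(x) + 2)*exp(-x))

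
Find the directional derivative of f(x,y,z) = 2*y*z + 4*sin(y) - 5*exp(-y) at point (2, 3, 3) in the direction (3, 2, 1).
sqrt(14)*(4*exp(3)*cos(3) + 5 + 9*exp(3))*exp(-3)/7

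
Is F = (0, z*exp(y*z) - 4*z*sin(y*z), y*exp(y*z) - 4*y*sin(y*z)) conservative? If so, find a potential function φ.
Yes, F is conservative. φ = exp(y*z) + 4*cos(y*z)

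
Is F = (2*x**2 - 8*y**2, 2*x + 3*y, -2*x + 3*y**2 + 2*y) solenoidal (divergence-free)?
No, ∇·F = 4*x + 3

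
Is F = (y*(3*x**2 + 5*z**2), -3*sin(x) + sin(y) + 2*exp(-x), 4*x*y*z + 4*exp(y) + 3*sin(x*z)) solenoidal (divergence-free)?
No, ∇·F = 10*x*y + 3*x*cos(x*z) + cos(y)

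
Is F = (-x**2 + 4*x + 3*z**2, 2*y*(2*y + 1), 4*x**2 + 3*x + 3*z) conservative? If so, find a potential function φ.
No, ∇×F = (0, -8*x + 6*z - 3, 0) ≠ 0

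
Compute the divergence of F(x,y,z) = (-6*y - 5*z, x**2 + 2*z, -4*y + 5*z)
5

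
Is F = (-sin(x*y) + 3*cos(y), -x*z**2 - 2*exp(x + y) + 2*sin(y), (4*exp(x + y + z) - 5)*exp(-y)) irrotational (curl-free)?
No, ∇×F = (2*x*z + 5*exp(-y), -4*exp(x + z), x*cos(x*y) - z**2 - 2*exp(x + y) + 3*sin(y))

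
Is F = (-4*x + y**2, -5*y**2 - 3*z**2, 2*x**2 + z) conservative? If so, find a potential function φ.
No, ∇×F = (6*z, -4*x, -2*y) ≠ 0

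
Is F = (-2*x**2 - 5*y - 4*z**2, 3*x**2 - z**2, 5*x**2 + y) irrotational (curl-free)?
No, ∇×F = (2*z + 1, -10*x - 8*z, 6*x + 5)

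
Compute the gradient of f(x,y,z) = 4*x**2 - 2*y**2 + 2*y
(8*x, 2 - 4*y, 0)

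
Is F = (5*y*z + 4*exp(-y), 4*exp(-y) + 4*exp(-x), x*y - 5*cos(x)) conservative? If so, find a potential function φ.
No, ∇×F = (x, 4*y - 5*sin(x), -5*z + 4*exp(-y) - 4*exp(-x)) ≠ 0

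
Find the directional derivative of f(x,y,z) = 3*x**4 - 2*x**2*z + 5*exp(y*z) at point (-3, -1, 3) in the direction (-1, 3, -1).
2*sqrt(11)*(25 + 153*exp(3))*exp(-3)/11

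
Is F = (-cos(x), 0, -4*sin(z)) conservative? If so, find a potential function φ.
Yes, F is conservative. φ = -sin(x) + 4*cos(z)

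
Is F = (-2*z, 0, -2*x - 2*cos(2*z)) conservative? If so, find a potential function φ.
Yes, F is conservative. φ = -2*x*z - sin(2*z)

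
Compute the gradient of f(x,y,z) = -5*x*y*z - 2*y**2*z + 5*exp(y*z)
(-5*y*z, z*(-5*x - 4*y + 5*exp(y*z)), y*(-5*x - 2*y + 5*exp(y*z)))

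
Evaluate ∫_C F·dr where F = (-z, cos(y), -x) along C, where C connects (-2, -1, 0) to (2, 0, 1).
-2 + sin(1)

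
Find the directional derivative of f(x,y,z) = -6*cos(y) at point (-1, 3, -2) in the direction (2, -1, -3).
-3*sqrt(14)*sin(3)/7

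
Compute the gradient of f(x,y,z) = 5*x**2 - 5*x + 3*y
(10*x - 5, 3, 0)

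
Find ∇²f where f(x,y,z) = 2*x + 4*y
0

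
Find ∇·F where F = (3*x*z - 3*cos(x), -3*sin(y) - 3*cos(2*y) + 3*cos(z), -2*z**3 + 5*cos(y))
-6*z**2 + 3*z + 3*sin(x) + 6*sin(2*y) - 3*cos(y)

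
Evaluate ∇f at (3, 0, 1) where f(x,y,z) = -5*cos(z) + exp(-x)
(-exp(-3), 0, 5*sin(1))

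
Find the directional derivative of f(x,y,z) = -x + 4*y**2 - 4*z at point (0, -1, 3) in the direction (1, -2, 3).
3*sqrt(14)/14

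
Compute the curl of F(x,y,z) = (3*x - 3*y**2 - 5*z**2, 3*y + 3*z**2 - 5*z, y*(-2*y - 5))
(-4*y - 6*z, -10*z, 6*y)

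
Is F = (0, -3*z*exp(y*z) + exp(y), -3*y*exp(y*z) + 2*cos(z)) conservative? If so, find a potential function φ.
Yes, F is conservative. φ = exp(y) - 3*exp(y*z) + 2*sin(z)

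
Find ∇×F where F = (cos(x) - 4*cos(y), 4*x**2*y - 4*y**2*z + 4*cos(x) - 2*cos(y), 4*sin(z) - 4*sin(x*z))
(4*y**2, 4*z*cos(x*z), 8*x*y - 4*sin(x) - 4*sin(y))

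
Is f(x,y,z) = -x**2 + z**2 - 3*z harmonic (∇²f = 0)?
Yes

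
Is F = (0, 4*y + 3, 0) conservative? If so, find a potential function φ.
Yes, F is conservative. φ = y*(2*y + 3)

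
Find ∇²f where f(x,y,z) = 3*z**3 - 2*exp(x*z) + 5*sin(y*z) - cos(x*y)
-2*x**2*exp(x*z) + x**2*cos(x*y) - 5*y**2*sin(y*z) + y**2*cos(x*y) - 2*z**2*exp(x*z) - 5*z**2*sin(y*z) + 18*z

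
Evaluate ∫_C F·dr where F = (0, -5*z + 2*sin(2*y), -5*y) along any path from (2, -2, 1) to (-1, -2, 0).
-10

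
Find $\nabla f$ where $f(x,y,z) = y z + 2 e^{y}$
(0, z + 2*exp(y), y)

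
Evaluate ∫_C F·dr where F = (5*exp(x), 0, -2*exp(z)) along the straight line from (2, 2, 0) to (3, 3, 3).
-5*exp(2) + 2 + 3*exp(3)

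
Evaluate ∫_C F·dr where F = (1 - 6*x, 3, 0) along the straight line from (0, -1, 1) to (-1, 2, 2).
5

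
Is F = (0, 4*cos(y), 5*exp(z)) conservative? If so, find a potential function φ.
Yes, F is conservative. φ = 5*exp(z) + 4*sin(y)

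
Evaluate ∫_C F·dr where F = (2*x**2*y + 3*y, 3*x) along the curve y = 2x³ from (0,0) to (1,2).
20/3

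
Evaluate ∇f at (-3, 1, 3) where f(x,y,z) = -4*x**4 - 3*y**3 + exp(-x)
(432 - exp(3), -9, 0)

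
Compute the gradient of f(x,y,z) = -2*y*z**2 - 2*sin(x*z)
(-2*z*cos(x*z), -2*z**2, -2*x*cos(x*z) - 4*y*z)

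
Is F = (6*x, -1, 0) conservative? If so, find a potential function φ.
Yes, F is conservative. φ = 3*x**2 - y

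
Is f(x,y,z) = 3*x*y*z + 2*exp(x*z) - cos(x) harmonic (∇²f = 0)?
No, ∇²f = 2*x**2*exp(x*z) + 2*z**2*exp(x*z) + cos(x)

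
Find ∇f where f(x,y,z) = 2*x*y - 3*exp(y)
(2*y, 2*x - 3*exp(y), 0)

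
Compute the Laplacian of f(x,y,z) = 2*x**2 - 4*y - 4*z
4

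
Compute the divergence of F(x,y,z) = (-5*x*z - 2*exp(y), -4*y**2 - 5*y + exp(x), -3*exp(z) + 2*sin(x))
-8*y - 5*z - 3*exp(z) - 5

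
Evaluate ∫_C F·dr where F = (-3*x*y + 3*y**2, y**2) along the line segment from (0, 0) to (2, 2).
8/3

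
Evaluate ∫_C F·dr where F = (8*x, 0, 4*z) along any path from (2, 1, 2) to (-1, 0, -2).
-12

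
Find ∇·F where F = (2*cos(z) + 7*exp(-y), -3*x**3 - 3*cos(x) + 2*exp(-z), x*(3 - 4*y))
0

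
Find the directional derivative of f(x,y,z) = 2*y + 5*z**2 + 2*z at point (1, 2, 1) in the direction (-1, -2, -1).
-8*sqrt(6)/3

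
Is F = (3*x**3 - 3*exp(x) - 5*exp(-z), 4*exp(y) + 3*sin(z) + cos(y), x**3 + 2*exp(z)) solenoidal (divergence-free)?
No, ∇·F = 9*x**2 - 3*exp(x) + 4*exp(y) + 2*exp(z) - sin(y)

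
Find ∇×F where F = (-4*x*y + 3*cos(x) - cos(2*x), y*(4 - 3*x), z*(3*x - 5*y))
(-5*z, -3*z, 4*x - 3*y)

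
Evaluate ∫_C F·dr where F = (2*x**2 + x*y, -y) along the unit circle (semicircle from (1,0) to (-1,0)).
-4/3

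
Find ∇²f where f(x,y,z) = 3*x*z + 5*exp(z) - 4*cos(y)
5*exp(z) + 4*cos(y)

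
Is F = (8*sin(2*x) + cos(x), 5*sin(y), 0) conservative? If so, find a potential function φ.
Yes, F is conservative. φ = sin(x) - 4*cos(2*x) - 5*cos(y)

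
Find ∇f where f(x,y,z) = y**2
(0, 2*y, 0)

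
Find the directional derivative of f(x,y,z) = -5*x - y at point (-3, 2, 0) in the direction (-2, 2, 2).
4*sqrt(3)/3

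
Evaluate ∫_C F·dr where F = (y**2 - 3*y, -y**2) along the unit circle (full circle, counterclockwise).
3*pi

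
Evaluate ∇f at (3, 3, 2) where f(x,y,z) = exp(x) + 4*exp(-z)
(exp(3), 0, -4*exp(-2))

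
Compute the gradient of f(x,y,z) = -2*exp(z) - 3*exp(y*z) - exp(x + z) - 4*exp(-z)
(-exp(x + z), -3*z*exp(y*z), -3*y*exp(y*z) - 2*exp(z) - exp(x + z) + 4*exp(-z))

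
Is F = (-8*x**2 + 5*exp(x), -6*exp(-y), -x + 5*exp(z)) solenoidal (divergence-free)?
No, ∇·F = -16*x + 5*exp(x) + 5*exp(z) + 6*exp(-y)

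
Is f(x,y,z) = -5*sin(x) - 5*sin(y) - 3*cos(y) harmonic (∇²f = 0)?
No, ∇²f = 5*sin(x) + 5*sin(y) + 3*cos(y)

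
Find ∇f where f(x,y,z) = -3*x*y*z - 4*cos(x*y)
(y*(-3*z + 4*sin(x*y)), x*(-3*z + 4*sin(x*y)), -3*x*y)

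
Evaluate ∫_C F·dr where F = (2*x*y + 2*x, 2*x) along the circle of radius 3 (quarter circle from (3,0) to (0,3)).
-27 + 9*pi/2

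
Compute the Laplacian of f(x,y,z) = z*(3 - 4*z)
-8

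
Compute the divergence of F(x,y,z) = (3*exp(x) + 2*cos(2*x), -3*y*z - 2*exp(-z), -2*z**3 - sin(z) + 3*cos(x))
-6*z**2 - 3*z + 3*exp(x) - 4*sin(2*x) - cos(z)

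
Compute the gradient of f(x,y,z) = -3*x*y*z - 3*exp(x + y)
(-3*y*z - 3*exp(x + y), -3*x*z - 3*exp(x + y), -3*x*y)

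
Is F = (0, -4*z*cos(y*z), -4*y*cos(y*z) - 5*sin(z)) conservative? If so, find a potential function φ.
Yes, F is conservative. φ = -4*sin(y*z) + 5*cos(z)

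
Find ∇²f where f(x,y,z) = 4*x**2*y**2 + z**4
8*x**2 + 8*y**2 + 12*z**2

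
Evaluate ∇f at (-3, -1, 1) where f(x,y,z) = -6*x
(-6, 0, 0)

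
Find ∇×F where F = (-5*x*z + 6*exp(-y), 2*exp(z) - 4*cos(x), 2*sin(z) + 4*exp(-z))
(-2*exp(z), -5*x, 4*sin(x) + 6*exp(-y))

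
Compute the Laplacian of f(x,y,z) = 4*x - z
0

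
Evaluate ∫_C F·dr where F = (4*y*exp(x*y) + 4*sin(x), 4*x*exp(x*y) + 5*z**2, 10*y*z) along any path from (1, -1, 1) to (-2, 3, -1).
-4*exp(-1) + 4*exp(-6) - 4*cos(2) + 4*cos(1) + 20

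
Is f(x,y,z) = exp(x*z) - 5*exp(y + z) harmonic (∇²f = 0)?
No, ∇²f = x**2*exp(x*z) + z**2*exp(x*z) - 10*exp(y + z)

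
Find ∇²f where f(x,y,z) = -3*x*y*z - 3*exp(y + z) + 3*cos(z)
-6*exp(y + z) - 3*cos(z)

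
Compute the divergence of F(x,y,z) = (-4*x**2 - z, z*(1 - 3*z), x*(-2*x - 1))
-8*x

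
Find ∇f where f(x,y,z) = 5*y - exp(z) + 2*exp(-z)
(0, 5, sinh(z) - 3*cosh(z))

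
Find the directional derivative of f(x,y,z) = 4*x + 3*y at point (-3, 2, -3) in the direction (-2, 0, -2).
-2*sqrt(2)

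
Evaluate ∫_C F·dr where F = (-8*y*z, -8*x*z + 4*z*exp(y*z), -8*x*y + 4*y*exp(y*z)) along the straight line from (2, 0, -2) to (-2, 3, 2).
92 + 4*exp(6)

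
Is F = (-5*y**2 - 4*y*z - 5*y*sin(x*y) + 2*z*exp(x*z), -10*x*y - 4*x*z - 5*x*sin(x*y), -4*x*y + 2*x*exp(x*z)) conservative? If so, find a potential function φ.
Yes, F is conservative. φ = -5*x*y**2 - 4*x*y*z + 2*exp(x*z) + 5*cos(x*y)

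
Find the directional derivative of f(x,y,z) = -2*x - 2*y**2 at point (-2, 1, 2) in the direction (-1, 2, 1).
-sqrt(6)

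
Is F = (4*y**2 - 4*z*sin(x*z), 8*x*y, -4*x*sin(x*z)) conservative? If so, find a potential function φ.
Yes, F is conservative. φ = 4*x*y**2 + 4*cos(x*z)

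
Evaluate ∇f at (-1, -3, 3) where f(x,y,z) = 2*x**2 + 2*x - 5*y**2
(-2, 30, 0)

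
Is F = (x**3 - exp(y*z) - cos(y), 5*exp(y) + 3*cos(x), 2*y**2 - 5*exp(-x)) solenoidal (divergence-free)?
No, ∇·F = 3*x**2 + 5*exp(y)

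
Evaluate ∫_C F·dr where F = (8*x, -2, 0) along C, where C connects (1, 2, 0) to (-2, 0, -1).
16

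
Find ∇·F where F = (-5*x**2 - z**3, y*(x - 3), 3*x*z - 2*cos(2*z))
-6*x + 4*sin(2*z) - 3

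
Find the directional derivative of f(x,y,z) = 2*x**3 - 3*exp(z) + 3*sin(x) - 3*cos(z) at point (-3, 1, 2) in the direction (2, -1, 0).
6*sqrt(5)*(cos(3) + 18)/5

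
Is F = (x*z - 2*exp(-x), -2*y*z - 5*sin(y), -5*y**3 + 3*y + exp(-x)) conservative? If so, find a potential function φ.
No, ∇×F = (-15*y**2 + 2*y + 3, x + exp(-x), 0) ≠ 0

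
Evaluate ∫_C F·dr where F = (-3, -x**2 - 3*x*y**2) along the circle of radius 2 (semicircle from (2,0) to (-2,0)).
12 - 6*pi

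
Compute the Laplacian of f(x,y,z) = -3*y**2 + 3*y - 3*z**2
-12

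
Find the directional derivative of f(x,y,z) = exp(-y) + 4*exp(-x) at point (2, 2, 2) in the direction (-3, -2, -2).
14*sqrt(17)*exp(-2)/17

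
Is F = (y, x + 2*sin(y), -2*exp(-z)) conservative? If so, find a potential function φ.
Yes, F is conservative. φ = x*y - 2*cos(y) + 2*exp(-z)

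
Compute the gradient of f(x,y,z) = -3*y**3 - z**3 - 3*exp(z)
(0, -9*y**2, -3*z**2 - 3*exp(z))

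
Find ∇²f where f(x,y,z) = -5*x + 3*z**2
6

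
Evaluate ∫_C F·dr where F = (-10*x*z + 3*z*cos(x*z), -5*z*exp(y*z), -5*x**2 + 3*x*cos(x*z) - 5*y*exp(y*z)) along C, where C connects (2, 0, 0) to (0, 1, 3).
5 - 5*exp(3)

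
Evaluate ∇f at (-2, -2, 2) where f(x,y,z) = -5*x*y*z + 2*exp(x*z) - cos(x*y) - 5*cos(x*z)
(4*exp(-4) - 12*sin(4) + 20, 20 - 2*sin(4), -20 + 10*sin(4) - 4*exp(-4))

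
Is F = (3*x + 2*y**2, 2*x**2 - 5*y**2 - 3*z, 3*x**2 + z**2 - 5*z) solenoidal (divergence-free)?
No, ∇·F = -10*y + 2*z - 2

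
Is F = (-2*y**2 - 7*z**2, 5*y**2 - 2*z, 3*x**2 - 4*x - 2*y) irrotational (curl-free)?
No, ∇×F = (0, -6*x - 14*z + 4, 4*y)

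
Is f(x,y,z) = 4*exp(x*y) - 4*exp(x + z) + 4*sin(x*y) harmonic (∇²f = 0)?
No, ∇²f = 4*x**2*(exp(x*y) - sin(x*y)) + 4*y**2*exp(x*y) - 4*y**2*sin(x*y) - 8*exp(x + z)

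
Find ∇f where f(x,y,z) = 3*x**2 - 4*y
(6*x, -4, 0)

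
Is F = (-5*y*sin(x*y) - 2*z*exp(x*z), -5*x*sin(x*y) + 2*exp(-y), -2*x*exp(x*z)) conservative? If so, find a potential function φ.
Yes, F is conservative. φ = -2*exp(x*z) + 5*cos(x*y) - 2*exp(-y)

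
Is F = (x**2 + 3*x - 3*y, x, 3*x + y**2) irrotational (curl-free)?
No, ∇×F = (2*y, -3, 4)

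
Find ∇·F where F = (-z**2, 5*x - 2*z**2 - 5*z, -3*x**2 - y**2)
0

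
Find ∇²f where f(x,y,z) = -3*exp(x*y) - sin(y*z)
-3*x**2*exp(x*y) - 3*y**2*exp(x*y) + y**2*sin(y*z) + z**2*sin(y*z)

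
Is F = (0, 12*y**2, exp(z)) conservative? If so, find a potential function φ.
Yes, F is conservative. φ = 4*y**3 + exp(z)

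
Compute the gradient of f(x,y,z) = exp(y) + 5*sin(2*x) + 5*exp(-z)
(10*cos(2*x), exp(y), -5*exp(-z))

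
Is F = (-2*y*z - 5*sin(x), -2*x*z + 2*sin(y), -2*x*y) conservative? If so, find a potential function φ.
Yes, F is conservative. φ = -2*x*y*z + 5*cos(x) - 2*cos(y)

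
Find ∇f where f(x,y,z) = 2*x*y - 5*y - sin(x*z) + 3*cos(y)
(2*y - z*cos(x*z), 2*x - 3*sin(y) - 5, -x*cos(x*z))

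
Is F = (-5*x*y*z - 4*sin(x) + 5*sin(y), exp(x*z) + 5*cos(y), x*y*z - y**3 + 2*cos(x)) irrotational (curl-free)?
No, ∇×F = (x*z - x*exp(x*z) - 3*y**2, -5*x*y - y*z + 2*sin(x), 5*x*z + z*exp(x*z) - 5*cos(y))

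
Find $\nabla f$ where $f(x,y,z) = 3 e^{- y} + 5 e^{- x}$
(-5*exp(-x), -3*exp(-y), 0)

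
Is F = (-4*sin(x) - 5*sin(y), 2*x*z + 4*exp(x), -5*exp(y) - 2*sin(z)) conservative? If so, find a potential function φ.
No, ∇×F = (-2*x - 5*exp(y), 0, 2*z + 4*exp(x) + 5*cos(y)) ≠ 0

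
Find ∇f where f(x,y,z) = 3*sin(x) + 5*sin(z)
(3*cos(x), 0, 5*cos(z))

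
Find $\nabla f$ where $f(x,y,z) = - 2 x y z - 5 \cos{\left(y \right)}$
(-2*y*z, -2*x*z + 5*sin(y), -2*x*y)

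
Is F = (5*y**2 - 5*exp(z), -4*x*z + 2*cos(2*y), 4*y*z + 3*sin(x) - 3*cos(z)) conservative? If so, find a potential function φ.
No, ∇×F = (4*x + 4*z, -5*exp(z) - 3*cos(x), -10*y - 4*z) ≠ 0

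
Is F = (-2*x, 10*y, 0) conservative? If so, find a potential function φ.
Yes, F is conservative. φ = -x**2 + 5*y**2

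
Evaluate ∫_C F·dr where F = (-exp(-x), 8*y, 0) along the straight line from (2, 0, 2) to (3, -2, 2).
-exp(-2) + exp(-3) + 16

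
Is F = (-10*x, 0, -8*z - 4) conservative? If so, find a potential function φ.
Yes, F is conservative. φ = -5*x**2 - 4*z**2 - 4*z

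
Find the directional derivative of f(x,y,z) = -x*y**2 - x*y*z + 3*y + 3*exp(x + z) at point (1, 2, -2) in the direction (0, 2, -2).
-3*sqrt(2)*(1 - E)*exp(-1)/2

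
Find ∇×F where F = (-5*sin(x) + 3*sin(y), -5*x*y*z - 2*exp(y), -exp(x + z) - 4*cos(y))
(5*x*y + 4*sin(y), exp(x + z), -5*y*z - 3*cos(y))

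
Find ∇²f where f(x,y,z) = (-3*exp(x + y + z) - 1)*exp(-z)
(-6*exp(x + y + z) - 1)*exp(-z)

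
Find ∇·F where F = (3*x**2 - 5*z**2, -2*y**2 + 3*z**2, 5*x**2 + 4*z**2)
6*x - 4*y + 8*z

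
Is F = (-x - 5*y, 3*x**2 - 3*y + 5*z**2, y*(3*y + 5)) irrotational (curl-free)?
No, ∇×F = (6*y - 10*z + 5, 0, 6*x + 5)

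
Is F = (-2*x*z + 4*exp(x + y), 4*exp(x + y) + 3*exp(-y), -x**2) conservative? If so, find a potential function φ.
Yes, F is conservative. φ = -x**2*z + 4*exp(x + y) - 3*exp(-y)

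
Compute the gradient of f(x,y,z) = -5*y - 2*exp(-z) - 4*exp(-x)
(4*exp(-x), -5, 2*exp(-z))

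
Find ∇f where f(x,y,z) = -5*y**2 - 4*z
(0, -10*y, -4)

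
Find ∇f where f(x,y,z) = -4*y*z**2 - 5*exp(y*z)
(0, z*(-4*z - 5*exp(y*z)), y*(-8*z - 5*exp(y*z)))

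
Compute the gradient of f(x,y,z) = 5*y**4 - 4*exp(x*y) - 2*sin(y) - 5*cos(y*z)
(-4*y*exp(x*y), -4*x*exp(x*y) + 20*y**3 + 5*z*sin(y*z) - 2*cos(y), 5*y*sin(y*z))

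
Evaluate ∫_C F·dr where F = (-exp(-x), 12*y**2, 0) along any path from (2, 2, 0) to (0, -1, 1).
-35 - exp(-2)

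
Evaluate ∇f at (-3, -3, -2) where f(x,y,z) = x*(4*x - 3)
(-27, 0, 0)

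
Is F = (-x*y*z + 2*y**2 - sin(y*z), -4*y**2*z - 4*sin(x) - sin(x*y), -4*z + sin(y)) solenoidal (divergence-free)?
No, ∇·F = -x*cos(x*y) - 9*y*z - 4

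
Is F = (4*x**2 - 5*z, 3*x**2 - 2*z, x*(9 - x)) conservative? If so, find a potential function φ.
No, ∇×F = (2, 2*x - 14, 6*x) ≠ 0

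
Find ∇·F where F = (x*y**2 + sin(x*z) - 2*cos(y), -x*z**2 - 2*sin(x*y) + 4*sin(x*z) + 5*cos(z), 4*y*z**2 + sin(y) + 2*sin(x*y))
-2*x*cos(x*y) + y**2 + 8*y*z + z*cos(x*z)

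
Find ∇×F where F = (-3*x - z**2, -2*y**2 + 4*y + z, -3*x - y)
(-2, 3 - 2*z, 0)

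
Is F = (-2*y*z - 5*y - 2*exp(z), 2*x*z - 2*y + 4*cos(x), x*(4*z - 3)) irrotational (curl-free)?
No, ∇×F = (-2*x, -2*y - 4*z - 2*exp(z) + 3, 4*z - 4*sin(x) + 5)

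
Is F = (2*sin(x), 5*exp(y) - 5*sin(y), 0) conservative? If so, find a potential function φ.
Yes, F is conservative. φ = 5*exp(y) - 2*cos(x) + 5*cos(y)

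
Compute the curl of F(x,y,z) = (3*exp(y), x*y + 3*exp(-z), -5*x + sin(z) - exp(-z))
(3*exp(-z), 5, y - 3*exp(y))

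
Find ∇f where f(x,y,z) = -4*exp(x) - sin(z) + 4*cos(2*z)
(-4*exp(x), 0, -(16*sin(z) + 1)*cos(z))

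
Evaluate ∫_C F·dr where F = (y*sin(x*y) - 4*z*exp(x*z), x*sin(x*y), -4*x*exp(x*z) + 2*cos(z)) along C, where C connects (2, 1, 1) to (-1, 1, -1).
-4*E - 4*sin(1) - cos(1) + cos(2) + 4*exp(2)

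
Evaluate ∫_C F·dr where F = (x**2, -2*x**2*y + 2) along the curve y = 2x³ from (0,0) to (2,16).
-2200/3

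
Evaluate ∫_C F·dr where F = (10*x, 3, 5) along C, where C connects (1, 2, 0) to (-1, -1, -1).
-14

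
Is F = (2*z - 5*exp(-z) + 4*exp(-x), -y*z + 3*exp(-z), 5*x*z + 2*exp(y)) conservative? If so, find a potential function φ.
No, ∇×F = (y + 2*exp(y) + 3*exp(-z), -5*z + 2 + 5*exp(-z), 0) ≠ 0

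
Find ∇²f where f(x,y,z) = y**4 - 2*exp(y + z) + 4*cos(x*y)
-4*x**2*cos(x*y) - 4*y**2*cos(x*y) + 12*y**2 - 4*exp(y + z)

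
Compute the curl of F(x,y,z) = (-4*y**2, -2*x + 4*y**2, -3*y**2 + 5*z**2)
(-6*y, 0, 8*y - 2)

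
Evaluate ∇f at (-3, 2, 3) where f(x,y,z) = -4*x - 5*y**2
(-4, -20, 0)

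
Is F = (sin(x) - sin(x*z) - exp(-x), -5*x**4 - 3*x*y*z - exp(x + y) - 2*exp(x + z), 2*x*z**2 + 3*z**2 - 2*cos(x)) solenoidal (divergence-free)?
No, ∇·F = x*z - z*cos(x*z) + 6*z - exp(x + y) + cos(x) + exp(-x)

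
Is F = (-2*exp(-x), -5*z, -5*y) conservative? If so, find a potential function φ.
Yes, F is conservative. φ = -5*y*z + 2*exp(-x)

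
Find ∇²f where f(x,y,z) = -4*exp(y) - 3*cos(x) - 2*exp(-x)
-4*exp(y) + 3*cos(x) - 2*exp(-x)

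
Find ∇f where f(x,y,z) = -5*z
(0, 0, -5)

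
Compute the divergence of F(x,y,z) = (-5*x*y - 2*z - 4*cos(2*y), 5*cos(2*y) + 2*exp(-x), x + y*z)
-4*y - 10*sin(2*y)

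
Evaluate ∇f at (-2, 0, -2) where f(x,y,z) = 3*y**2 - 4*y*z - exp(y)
(0, 7, 0)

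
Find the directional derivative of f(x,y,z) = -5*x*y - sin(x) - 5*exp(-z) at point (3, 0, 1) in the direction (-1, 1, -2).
sqrt(6)*(E*(-15 + cos(3)) - 10)*exp(-1)/6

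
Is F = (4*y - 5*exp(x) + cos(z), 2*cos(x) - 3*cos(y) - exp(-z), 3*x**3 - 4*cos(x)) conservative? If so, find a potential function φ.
No, ∇×F = (-exp(-z), -9*x**2 - 4*sin(x) - sin(z), -2*sin(x) - 4) ≠ 0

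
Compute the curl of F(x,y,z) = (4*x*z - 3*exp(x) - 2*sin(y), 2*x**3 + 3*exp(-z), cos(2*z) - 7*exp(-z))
(3*exp(-z), 4*x, 6*x**2 + 2*cos(y))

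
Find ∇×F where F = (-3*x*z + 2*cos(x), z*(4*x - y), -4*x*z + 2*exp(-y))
(-4*x + y - 2*exp(-y), -3*x + 4*z, 4*z)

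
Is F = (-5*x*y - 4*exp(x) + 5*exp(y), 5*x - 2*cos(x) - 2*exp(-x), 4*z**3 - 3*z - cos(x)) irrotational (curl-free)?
No, ∇×F = (0, -sin(x), 5*x - 5*exp(y) + 2*sin(x) + 5 + 2*exp(-x))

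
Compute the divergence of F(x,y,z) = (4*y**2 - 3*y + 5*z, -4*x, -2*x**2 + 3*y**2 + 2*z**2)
4*z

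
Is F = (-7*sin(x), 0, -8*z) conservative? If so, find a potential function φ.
Yes, F is conservative. φ = -4*z**2 + 7*cos(x)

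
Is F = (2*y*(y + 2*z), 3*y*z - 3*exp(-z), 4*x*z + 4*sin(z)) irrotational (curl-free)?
No, ∇×F = (-3*y - 3*exp(-z), 4*y - 4*z, -4*y - 4*z)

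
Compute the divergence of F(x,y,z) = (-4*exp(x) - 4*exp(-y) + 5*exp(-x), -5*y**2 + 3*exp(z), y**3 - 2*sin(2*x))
-10*y + sinh(x) - 9*cosh(x)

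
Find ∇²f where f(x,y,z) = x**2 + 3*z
2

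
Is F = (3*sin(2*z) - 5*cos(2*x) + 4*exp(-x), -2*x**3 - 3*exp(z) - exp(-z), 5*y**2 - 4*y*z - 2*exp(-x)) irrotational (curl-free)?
No, ∇×F = (10*y - 4*z + 3*exp(z) - exp(-z), 6*cos(2*z) - 2*exp(-x), -6*x**2)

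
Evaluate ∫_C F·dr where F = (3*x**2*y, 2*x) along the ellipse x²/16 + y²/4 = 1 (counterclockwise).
-80*pi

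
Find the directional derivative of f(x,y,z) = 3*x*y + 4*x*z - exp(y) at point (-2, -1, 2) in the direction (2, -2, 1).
2*exp(-1)/3 + 14/3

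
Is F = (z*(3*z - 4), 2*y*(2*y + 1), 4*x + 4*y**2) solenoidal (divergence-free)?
No, ∇·F = 8*y + 2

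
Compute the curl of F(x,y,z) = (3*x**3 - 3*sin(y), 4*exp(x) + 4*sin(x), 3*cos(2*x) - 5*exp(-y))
(5*exp(-y), 6*sin(2*x), 4*exp(x) + 4*cos(x) + 3*cos(y))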